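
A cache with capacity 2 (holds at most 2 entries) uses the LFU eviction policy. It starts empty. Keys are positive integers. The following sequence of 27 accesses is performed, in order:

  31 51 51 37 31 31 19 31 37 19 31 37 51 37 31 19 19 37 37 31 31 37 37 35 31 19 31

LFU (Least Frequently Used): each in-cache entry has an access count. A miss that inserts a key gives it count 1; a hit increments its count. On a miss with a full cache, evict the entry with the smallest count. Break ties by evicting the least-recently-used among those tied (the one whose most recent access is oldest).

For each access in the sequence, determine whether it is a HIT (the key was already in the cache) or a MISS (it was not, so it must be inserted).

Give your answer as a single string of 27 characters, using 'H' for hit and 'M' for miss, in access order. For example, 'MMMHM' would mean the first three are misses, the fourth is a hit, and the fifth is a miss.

LFU simulation (capacity=2):
  1. access 31: MISS. Cache: [31(c=1)]
  2. access 51: MISS. Cache: [31(c=1) 51(c=1)]
  3. access 51: HIT, count now 2. Cache: [31(c=1) 51(c=2)]
  4. access 37: MISS, evict 31(c=1). Cache: [37(c=1) 51(c=2)]
  5. access 31: MISS, evict 37(c=1). Cache: [31(c=1) 51(c=2)]
  6. access 31: HIT, count now 2. Cache: [51(c=2) 31(c=2)]
  7. access 19: MISS, evict 51(c=2). Cache: [19(c=1) 31(c=2)]
  8. access 31: HIT, count now 3. Cache: [19(c=1) 31(c=3)]
  9. access 37: MISS, evict 19(c=1). Cache: [37(c=1) 31(c=3)]
  10. access 19: MISS, evict 37(c=1). Cache: [19(c=1) 31(c=3)]
  11. access 31: HIT, count now 4. Cache: [19(c=1) 31(c=4)]
  12. access 37: MISS, evict 19(c=1). Cache: [37(c=1) 31(c=4)]
  13. access 51: MISS, evict 37(c=1). Cache: [51(c=1) 31(c=4)]
  14. access 37: MISS, evict 51(c=1). Cache: [37(c=1) 31(c=4)]
  15. access 31: HIT, count now 5. Cache: [37(c=1) 31(c=5)]
  16. access 19: MISS, evict 37(c=1). Cache: [19(c=1) 31(c=5)]
  17. access 19: HIT, count now 2. Cache: [19(c=2) 31(c=5)]
  18. access 37: MISS, evict 19(c=2). Cache: [37(c=1) 31(c=5)]
  19. access 37: HIT, count now 2. Cache: [37(c=2) 31(c=5)]
  20. access 31: HIT, count now 6. Cache: [37(c=2) 31(c=6)]
  21. access 31: HIT, count now 7. Cache: [37(c=2) 31(c=7)]
  22. access 37: HIT, count now 3. Cache: [37(c=3) 31(c=7)]
  23. access 37: HIT, count now 4. Cache: [37(c=4) 31(c=7)]
  24. access 35: MISS, evict 37(c=4). Cache: [35(c=1) 31(c=7)]
  25. access 31: HIT, count now 8. Cache: [35(c=1) 31(c=8)]
  26. access 19: MISS, evict 35(c=1). Cache: [19(c=1) 31(c=8)]
  27. access 31: HIT, count now 9. Cache: [19(c=1) 31(c=9)]
Total: 13 hits, 14 misses, 12 evictions

Answer: MMHMMHMHMMHMMMHMHMHHHHHMHMH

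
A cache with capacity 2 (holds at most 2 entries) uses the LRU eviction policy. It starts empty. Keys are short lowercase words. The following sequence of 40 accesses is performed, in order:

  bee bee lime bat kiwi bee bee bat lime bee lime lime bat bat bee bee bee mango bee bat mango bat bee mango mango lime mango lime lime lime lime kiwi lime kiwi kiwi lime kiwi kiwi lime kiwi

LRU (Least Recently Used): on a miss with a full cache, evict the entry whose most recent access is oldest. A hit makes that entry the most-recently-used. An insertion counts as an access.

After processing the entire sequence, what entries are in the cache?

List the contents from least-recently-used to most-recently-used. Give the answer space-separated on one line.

Answer: lime kiwi

Derivation:
LRU simulation (capacity=2):
  1. access bee: MISS. Cache (LRU->MRU): [bee]
  2. access bee: HIT. Cache (LRU->MRU): [bee]
  3. access lime: MISS. Cache (LRU->MRU): [bee lime]
  4. access bat: MISS, evict bee. Cache (LRU->MRU): [lime bat]
  5. access kiwi: MISS, evict lime. Cache (LRU->MRU): [bat kiwi]
  6. access bee: MISS, evict bat. Cache (LRU->MRU): [kiwi bee]
  7. access bee: HIT. Cache (LRU->MRU): [kiwi bee]
  8. access bat: MISS, evict kiwi. Cache (LRU->MRU): [bee bat]
  9. access lime: MISS, evict bee. Cache (LRU->MRU): [bat lime]
  10. access bee: MISS, evict bat. Cache (LRU->MRU): [lime bee]
  11. access lime: HIT. Cache (LRU->MRU): [bee lime]
  12. access lime: HIT. Cache (LRU->MRU): [bee lime]
  13. access bat: MISS, evict bee. Cache (LRU->MRU): [lime bat]
  14. access bat: HIT. Cache (LRU->MRU): [lime bat]
  15. access bee: MISS, evict lime. Cache (LRU->MRU): [bat bee]
  16. access bee: HIT. Cache (LRU->MRU): [bat bee]
  17. access bee: HIT. Cache (LRU->MRU): [bat bee]
  18. access mango: MISS, evict bat. Cache (LRU->MRU): [bee mango]
  19. access bee: HIT. Cache (LRU->MRU): [mango bee]
  20. access bat: MISS, evict mango. Cache (LRU->MRU): [bee bat]
  21. access mango: MISS, evict bee. Cache (LRU->MRU): [bat mango]
  22. access bat: HIT. Cache (LRU->MRU): [mango bat]
  23. access bee: MISS, evict mango. Cache (LRU->MRU): [bat bee]
  24. access mango: MISS, evict bat. Cache (LRU->MRU): [bee mango]
  25. access mango: HIT. Cache (LRU->MRU): [bee mango]
  26. access lime: MISS, evict bee. Cache (LRU->MRU): [mango lime]
  27. access mango: HIT. Cache (LRU->MRU): [lime mango]
  28. access lime: HIT. Cache (LRU->MRU): [mango lime]
  29. access lime: HIT. Cache (LRU->MRU): [mango lime]
  30. access lime: HIT. Cache (LRU->MRU): [mango lime]
  31. access lime: HIT. Cache (LRU->MRU): [mango lime]
  32. access kiwi: MISS, evict mango. Cache (LRU->MRU): [lime kiwi]
  33. access lime: HIT. Cache (LRU->MRU): [kiwi lime]
  34. access kiwi: HIT. Cache (LRU->MRU): [lime kiwi]
  35. access kiwi: HIT. Cache (LRU->MRU): [lime kiwi]
  36. access lime: HIT. Cache (LRU->MRU): [kiwi lime]
  37. access kiwi: HIT. Cache (LRU->MRU): [lime kiwi]
  38. access kiwi: HIT. Cache (LRU->MRU): [lime kiwi]
  39. access lime: HIT. Cache (LRU->MRU): [kiwi lime]
  40. access kiwi: HIT. Cache (LRU->MRU): [lime kiwi]
Total: 23 hits, 17 misses, 15 evictions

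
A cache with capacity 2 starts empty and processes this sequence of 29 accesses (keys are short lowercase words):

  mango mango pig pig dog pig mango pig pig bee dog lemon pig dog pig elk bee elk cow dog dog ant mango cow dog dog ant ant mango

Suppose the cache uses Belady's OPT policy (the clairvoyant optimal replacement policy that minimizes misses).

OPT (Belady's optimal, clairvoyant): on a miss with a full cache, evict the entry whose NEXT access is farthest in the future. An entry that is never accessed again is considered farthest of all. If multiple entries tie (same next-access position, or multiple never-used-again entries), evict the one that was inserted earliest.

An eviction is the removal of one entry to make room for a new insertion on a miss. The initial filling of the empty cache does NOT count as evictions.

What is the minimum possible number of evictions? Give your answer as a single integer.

Answer: 14

Derivation:
OPT (Belady) simulation (capacity=2):
  1. access mango: MISS. Cache: [mango]
  2. access mango: HIT. Next use of mango: step 7. Cache: [mango]
  3. access pig: MISS. Cache: [mango pig]
  4. access pig: HIT. Next use of pig: step 6. Cache: [mango pig]
  5. access dog: MISS, evict mango (next use: step 7). Cache: [pig dog]
  6. access pig: HIT. Next use of pig: step 8. Cache: [pig dog]
  7. access mango: MISS, evict dog (next use: step 11). Cache: [pig mango]
  8. access pig: HIT. Next use of pig: step 9. Cache: [pig mango]
  9. access pig: HIT. Next use of pig: step 13. Cache: [pig mango]
  10. access bee: MISS, evict mango (next use: step 23). Cache: [pig bee]
  11. access dog: MISS, evict bee (next use: step 17). Cache: [pig dog]
  12. access lemon: MISS, evict dog (next use: step 14). Cache: [pig lemon]
  13. access pig: HIT. Next use of pig: step 15. Cache: [pig lemon]
  14. access dog: MISS, evict lemon (next use: never). Cache: [pig dog]
  15. access pig: HIT. Next use of pig: never. Cache: [pig dog]
  16. access elk: MISS, evict pig (next use: never). Cache: [dog elk]
  17. access bee: MISS, evict dog (next use: step 20). Cache: [elk bee]
  18. access elk: HIT. Next use of elk: never. Cache: [elk bee]
  19. access cow: MISS, evict elk (next use: never). Cache: [bee cow]
  20. access dog: MISS, evict bee (next use: never). Cache: [cow dog]
  21. access dog: HIT. Next use of dog: step 25. Cache: [cow dog]
  22. access ant: MISS, evict dog (next use: step 25). Cache: [cow ant]
  23. access mango: MISS, evict ant (next use: step 27). Cache: [cow mango]
  24. access cow: HIT. Next use of cow: never. Cache: [cow mango]
  25. access dog: MISS, evict cow (next use: never). Cache: [mango dog]
  26. access dog: HIT. Next use of dog: never. Cache: [mango dog]
  27. access ant: MISS, evict dog (next use: never). Cache: [mango ant]
  28. access ant: HIT. Next use of ant: never. Cache: [mango ant]
  29. access mango: HIT. Next use of mango: never. Cache: [mango ant]
Total: 13 hits, 16 misses, 14 evictions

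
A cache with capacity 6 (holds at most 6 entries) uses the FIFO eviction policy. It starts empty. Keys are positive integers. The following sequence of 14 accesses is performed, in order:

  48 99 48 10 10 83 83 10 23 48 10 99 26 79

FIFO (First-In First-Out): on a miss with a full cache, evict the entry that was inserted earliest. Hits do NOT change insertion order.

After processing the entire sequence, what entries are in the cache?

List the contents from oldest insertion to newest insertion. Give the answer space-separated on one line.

Answer: 99 10 83 23 26 79

Derivation:
FIFO simulation (capacity=6):
  1. access 48: MISS. Cache (old->new): [48]
  2. access 99: MISS. Cache (old->new): [48 99]
  3. access 48: HIT. Cache (old->new): [48 99]
  4. access 10: MISS. Cache (old->new): [48 99 10]
  5. access 10: HIT. Cache (old->new): [48 99 10]
  6. access 83: MISS. Cache (old->new): [48 99 10 83]
  7. access 83: HIT. Cache (old->new): [48 99 10 83]
  8. access 10: HIT. Cache (old->new): [48 99 10 83]
  9. access 23: MISS. Cache (old->new): [48 99 10 83 23]
  10. access 48: HIT. Cache (old->new): [48 99 10 83 23]
  11. access 10: HIT. Cache (old->new): [48 99 10 83 23]
  12. access 99: HIT. Cache (old->new): [48 99 10 83 23]
  13. access 26: MISS. Cache (old->new): [48 99 10 83 23 26]
  14. access 79: MISS, evict 48. Cache (old->new): [99 10 83 23 26 79]
Total: 7 hits, 7 misses, 1 evictions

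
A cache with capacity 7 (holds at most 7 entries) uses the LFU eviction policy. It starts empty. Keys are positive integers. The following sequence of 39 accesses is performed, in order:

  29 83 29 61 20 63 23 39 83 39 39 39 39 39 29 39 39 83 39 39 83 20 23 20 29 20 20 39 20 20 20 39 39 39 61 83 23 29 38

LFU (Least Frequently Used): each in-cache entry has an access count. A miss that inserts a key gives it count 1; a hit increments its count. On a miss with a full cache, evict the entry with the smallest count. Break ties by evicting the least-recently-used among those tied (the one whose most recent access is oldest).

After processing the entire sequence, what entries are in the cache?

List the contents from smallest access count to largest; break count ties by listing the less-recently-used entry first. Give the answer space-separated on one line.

Answer: 38 61 23 83 29 20 39

Derivation:
LFU simulation (capacity=7):
  1. access 29: MISS. Cache: [29(c=1)]
  2. access 83: MISS. Cache: [29(c=1) 83(c=1)]
  3. access 29: HIT, count now 2. Cache: [83(c=1) 29(c=2)]
  4. access 61: MISS. Cache: [83(c=1) 61(c=1) 29(c=2)]
  5. access 20: MISS. Cache: [83(c=1) 61(c=1) 20(c=1) 29(c=2)]
  6. access 63: MISS. Cache: [83(c=1) 61(c=1) 20(c=1) 63(c=1) 29(c=2)]
  7. access 23: MISS. Cache: [83(c=1) 61(c=1) 20(c=1) 63(c=1) 23(c=1) 29(c=2)]
  8. access 39: MISS. Cache: [83(c=1) 61(c=1) 20(c=1) 63(c=1) 23(c=1) 39(c=1) 29(c=2)]
  9. access 83: HIT, count now 2. Cache: [61(c=1) 20(c=1) 63(c=1) 23(c=1) 39(c=1) 29(c=2) 83(c=2)]
  10. access 39: HIT, count now 2. Cache: [61(c=1) 20(c=1) 63(c=1) 23(c=1) 29(c=2) 83(c=2) 39(c=2)]
  11. access 39: HIT, count now 3. Cache: [61(c=1) 20(c=1) 63(c=1) 23(c=1) 29(c=2) 83(c=2) 39(c=3)]
  12. access 39: HIT, count now 4. Cache: [61(c=1) 20(c=1) 63(c=1) 23(c=1) 29(c=2) 83(c=2) 39(c=4)]
  13. access 39: HIT, count now 5. Cache: [61(c=1) 20(c=1) 63(c=1) 23(c=1) 29(c=2) 83(c=2) 39(c=5)]
  14. access 39: HIT, count now 6. Cache: [61(c=1) 20(c=1) 63(c=1) 23(c=1) 29(c=2) 83(c=2) 39(c=6)]
  15. access 29: HIT, count now 3. Cache: [61(c=1) 20(c=1) 63(c=1) 23(c=1) 83(c=2) 29(c=3) 39(c=6)]
  16. access 39: HIT, count now 7. Cache: [61(c=1) 20(c=1) 63(c=1) 23(c=1) 83(c=2) 29(c=3) 39(c=7)]
  17. access 39: HIT, count now 8. Cache: [61(c=1) 20(c=1) 63(c=1) 23(c=1) 83(c=2) 29(c=3) 39(c=8)]
  18. access 83: HIT, count now 3. Cache: [61(c=1) 20(c=1) 63(c=1) 23(c=1) 29(c=3) 83(c=3) 39(c=8)]
  19. access 39: HIT, count now 9. Cache: [61(c=1) 20(c=1) 63(c=1) 23(c=1) 29(c=3) 83(c=3) 39(c=9)]
  20. access 39: HIT, count now 10. Cache: [61(c=1) 20(c=1) 63(c=1) 23(c=1) 29(c=3) 83(c=3) 39(c=10)]
  21. access 83: HIT, count now 4. Cache: [61(c=1) 20(c=1) 63(c=1) 23(c=1) 29(c=3) 83(c=4) 39(c=10)]
  22. access 20: HIT, count now 2. Cache: [61(c=1) 63(c=1) 23(c=1) 20(c=2) 29(c=3) 83(c=4) 39(c=10)]
  23. access 23: HIT, count now 2. Cache: [61(c=1) 63(c=1) 20(c=2) 23(c=2) 29(c=3) 83(c=4) 39(c=10)]
  24. access 20: HIT, count now 3. Cache: [61(c=1) 63(c=1) 23(c=2) 29(c=3) 20(c=3) 83(c=4) 39(c=10)]
  25. access 29: HIT, count now 4. Cache: [61(c=1) 63(c=1) 23(c=2) 20(c=3) 83(c=4) 29(c=4) 39(c=10)]
  26. access 20: HIT, count now 4. Cache: [61(c=1) 63(c=1) 23(c=2) 83(c=4) 29(c=4) 20(c=4) 39(c=10)]
  27. access 20: HIT, count now 5. Cache: [61(c=1) 63(c=1) 23(c=2) 83(c=4) 29(c=4) 20(c=5) 39(c=10)]
  28. access 39: HIT, count now 11. Cache: [61(c=1) 63(c=1) 23(c=2) 83(c=4) 29(c=4) 20(c=5) 39(c=11)]
  29. access 20: HIT, count now 6. Cache: [61(c=1) 63(c=1) 23(c=2) 83(c=4) 29(c=4) 20(c=6) 39(c=11)]
  30. access 20: HIT, count now 7. Cache: [61(c=1) 63(c=1) 23(c=2) 83(c=4) 29(c=4) 20(c=7) 39(c=11)]
  31. access 20: HIT, count now 8. Cache: [61(c=1) 63(c=1) 23(c=2) 83(c=4) 29(c=4) 20(c=8) 39(c=11)]
  32. access 39: HIT, count now 12. Cache: [61(c=1) 63(c=1) 23(c=2) 83(c=4) 29(c=4) 20(c=8) 39(c=12)]
  33. access 39: HIT, count now 13. Cache: [61(c=1) 63(c=1) 23(c=2) 83(c=4) 29(c=4) 20(c=8) 39(c=13)]
  34. access 39: HIT, count now 14. Cache: [61(c=1) 63(c=1) 23(c=2) 83(c=4) 29(c=4) 20(c=8) 39(c=14)]
  35. access 61: HIT, count now 2. Cache: [63(c=1) 23(c=2) 61(c=2) 83(c=4) 29(c=4) 20(c=8) 39(c=14)]
  36. access 83: HIT, count now 5. Cache: [63(c=1) 23(c=2) 61(c=2) 29(c=4) 83(c=5) 20(c=8) 39(c=14)]
  37. access 23: HIT, count now 3. Cache: [63(c=1) 61(c=2) 23(c=3) 29(c=4) 83(c=5) 20(c=8) 39(c=14)]
  38. access 29: HIT, count now 5. Cache: [63(c=1) 61(c=2) 23(c=3) 83(c=5) 29(c=5) 20(c=8) 39(c=14)]
  39. access 38: MISS, evict 63(c=1). Cache: [38(c=1) 61(c=2) 23(c=3) 83(c=5) 29(c=5) 20(c=8) 39(c=14)]
Total: 31 hits, 8 misses, 1 evictions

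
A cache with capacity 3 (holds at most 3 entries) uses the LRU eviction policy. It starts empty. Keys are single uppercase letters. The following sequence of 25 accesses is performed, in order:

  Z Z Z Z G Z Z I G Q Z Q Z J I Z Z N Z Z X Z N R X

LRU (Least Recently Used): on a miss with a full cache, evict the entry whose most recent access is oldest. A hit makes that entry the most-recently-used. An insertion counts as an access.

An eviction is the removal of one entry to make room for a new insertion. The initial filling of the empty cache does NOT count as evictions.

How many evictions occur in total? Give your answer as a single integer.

LRU simulation (capacity=3):
  1. access Z: MISS. Cache (LRU->MRU): [Z]
  2. access Z: HIT. Cache (LRU->MRU): [Z]
  3. access Z: HIT. Cache (LRU->MRU): [Z]
  4. access Z: HIT. Cache (LRU->MRU): [Z]
  5. access G: MISS. Cache (LRU->MRU): [Z G]
  6. access Z: HIT. Cache (LRU->MRU): [G Z]
  7. access Z: HIT. Cache (LRU->MRU): [G Z]
  8. access I: MISS. Cache (LRU->MRU): [G Z I]
  9. access G: HIT. Cache (LRU->MRU): [Z I G]
  10. access Q: MISS, evict Z. Cache (LRU->MRU): [I G Q]
  11. access Z: MISS, evict I. Cache (LRU->MRU): [G Q Z]
  12. access Q: HIT. Cache (LRU->MRU): [G Z Q]
  13. access Z: HIT. Cache (LRU->MRU): [G Q Z]
  14. access J: MISS, evict G. Cache (LRU->MRU): [Q Z J]
  15. access I: MISS, evict Q. Cache (LRU->MRU): [Z J I]
  16. access Z: HIT. Cache (LRU->MRU): [J I Z]
  17. access Z: HIT. Cache (LRU->MRU): [J I Z]
  18. access N: MISS, evict J. Cache (LRU->MRU): [I Z N]
  19. access Z: HIT. Cache (LRU->MRU): [I N Z]
  20. access Z: HIT. Cache (LRU->MRU): [I N Z]
  21. access X: MISS, evict I. Cache (LRU->MRU): [N Z X]
  22. access Z: HIT. Cache (LRU->MRU): [N X Z]
  23. access N: HIT. Cache (LRU->MRU): [X Z N]
  24. access R: MISS, evict X. Cache (LRU->MRU): [Z N R]
  25. access X: MISS, evict Z. Cache (LRU->MRU): [N R X]
Total: 14 hits, 11 misses, 8 evictions

Answer: 8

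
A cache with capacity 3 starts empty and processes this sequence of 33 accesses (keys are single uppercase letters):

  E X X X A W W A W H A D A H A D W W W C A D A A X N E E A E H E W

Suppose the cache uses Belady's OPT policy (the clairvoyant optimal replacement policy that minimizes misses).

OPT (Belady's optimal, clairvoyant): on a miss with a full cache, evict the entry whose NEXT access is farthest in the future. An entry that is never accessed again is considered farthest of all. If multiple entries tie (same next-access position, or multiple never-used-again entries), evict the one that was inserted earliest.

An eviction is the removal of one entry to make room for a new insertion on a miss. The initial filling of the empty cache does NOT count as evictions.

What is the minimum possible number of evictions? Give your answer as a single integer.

Answer: 10

Derivation:
OPT (Belady) simulation (capacity=3):
  1. access E: MISS. Cache: [E]
  2. access X: MISS. Cache: [E X]
  3. access X: HIT. Next use of X: step 4. Cache: [E X]
  4. access X: HIT. Next use of X: step 25. Cache: [E X]
  5. access A: MISS. Cache: [E X A]
  6. access W: MISS, evict E (next use: step 27). Cache: [X A W]
  7. access W: HIT. Next use of W: step 9. Cache: [X A W]
  8. access A: HIT. Next use of A: step 11. Cache: [X A W]
  9. access W: HIT. Next use of W: step 17. Cache: [X A W]
  10. access H: MISS, evict X (next use: step 25). Cache: [A W H]
  11. access A: HIT. Next use of A: step 13. Cache: [A W H]
  12. access D: MISS, evict W (next use: step 17). Cache: [A H D]
  13. access A: HIT. Next use of A: step 15. Cache: [A H D]
  14. access H: HIT. Next use of H: step 31. Cache: [A H D]
  15. access A: HIT. Next use of A: step 21. Cache: [A H D]
  16. access D: HIT. Next use of D: step 22. Cache: [A H D]
  17. access W: MISS, evict H (next use: step 31). Cache: [A D W]
  18. access W: HIT. Next use of W: step 19. Cache: [A D W]
  19. access W: HIT. Next use of W: step 33. Cache: [A D W]
  20. access C: MISS, evict W (next use: step 33). Cache: [A D C]
  21. access A: HIT. Next use of A: step 23. Cache: [A D C]
  22. access D: HIT. Next use of D: never. Cache: [A D C]
  23. access A: HIT. Next use of A: step 24. Cache: [A D C]
  24. access A: HIT. Next use of A: step 29. Cache: [A D C]
  25. access X: MISS, evict D (next use: never). Cache: [A C X]
  26. access N: MISS, evict C (next use: never). Cache: [A X N]
  27. access E: MISS, evict X (next use: never). Cache: [A N E]
  28. access E: HIT. Next use of E: step 30. Cache: [A N E]
  29. access A: HIT. Next use of A: never. Cache: [A N E]
  30. access E: HIT. Next use of E: step 32. Cache: [A N E]
  31. access H: MISS, evict A (next use: never). Cache: [N E H]
  32. access E: HIT. Next use of E: never. Cache: [N E H]
  33. access W: MISS, evict N (next use: never). Cache: [E H W]
Total: 20 hits, 13 misses, 10 evictions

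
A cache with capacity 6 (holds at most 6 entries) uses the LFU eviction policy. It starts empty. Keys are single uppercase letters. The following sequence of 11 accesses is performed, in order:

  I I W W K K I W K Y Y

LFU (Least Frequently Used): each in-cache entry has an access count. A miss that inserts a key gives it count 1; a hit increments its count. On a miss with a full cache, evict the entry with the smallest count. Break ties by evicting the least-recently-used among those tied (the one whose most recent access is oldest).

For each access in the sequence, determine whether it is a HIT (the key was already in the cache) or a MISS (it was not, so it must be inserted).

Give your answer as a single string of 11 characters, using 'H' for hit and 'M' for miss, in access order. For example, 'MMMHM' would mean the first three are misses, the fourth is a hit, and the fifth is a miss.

LFU simulation (capacity=6):
  1. access I: MISS. Cache: [I(c=1)]
  2. access I: HIT, count now 2. Cache: [I(c=2)]
  3. access W: MISS. Cache: [W(c=1) I(c=2)]
  4. access W: HIT, count now 2. Cache: [I(c=2) W(c=2)]
  5. access K: MISS. Cache: [K(c=1) I(c=2) W(c=2)]
  6. access K: HIT, count now 2. Cache: [I(c=2) W(c=2) K(c=2)]
  7. access I: HIT, count now 3. Cache: [W(c=2) K(c=2) I(c=3)]
  8. access W: HIT, count now 3. Cache: [K(c=2) I(c=3) W(c=3)]
  9. access K: HIT, count now 3. Cache: [I(c=3) W(c=3) K(c=3)]
  10. access Y: MISS. Cache: [Y(c=1) I(c=3) W(c=3) K(c=3)]
  11. access Y: HIT, count now 2. Cache: [Y(c=2) I(c=3) W(c=3) K(c=3)]
Total: 7 hits, 4 misses, 0 evictions

Answer: MHMHMHHHHMH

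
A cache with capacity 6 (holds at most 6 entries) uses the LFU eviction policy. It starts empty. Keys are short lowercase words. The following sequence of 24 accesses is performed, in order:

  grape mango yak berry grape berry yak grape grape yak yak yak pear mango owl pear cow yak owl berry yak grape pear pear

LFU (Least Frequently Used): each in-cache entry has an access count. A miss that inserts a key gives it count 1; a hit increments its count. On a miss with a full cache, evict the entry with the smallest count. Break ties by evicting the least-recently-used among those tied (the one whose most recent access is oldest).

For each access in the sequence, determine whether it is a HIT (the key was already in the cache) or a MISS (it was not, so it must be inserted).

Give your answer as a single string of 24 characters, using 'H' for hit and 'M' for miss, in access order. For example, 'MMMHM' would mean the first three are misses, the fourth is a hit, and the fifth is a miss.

Answer: MMMMHHHHHHHHMHMHMHMHHHHH

Derivation:
LFU simulation (capacity=6):
  1. access grape: MISS. Cache: [grape(c=1)]
  2. access mango: MISS. Cache: [grape(c=1) mango(c=1)]
  3. access yak: MISS. Cache: [grape(c=1) mango(c=1) yak(c=1)]
  4. access berry: MISS. Cache: [grape(c=1) mango(c=1) yak(c=1) berry(c=1)]
  5. access grape: HIT, count now 2. Cache: [mango(c=1) yak(c=1) berry(c=1) grape(c=2)]
  6. access berry: HIT, count now 2. Cache: [mango(c=1) yak(c=1) grape(c=2) berry(c=2)]
  7. access yak: HIT, count now 2. Cache: [mango(c=1) grape(c=2) berry(c=2) yak(c=2)]
  8. access grape: HIT, count now 3. Cache: [mango(c=1) berry(c=2) yak(c=2) grape(c=3)]
  9. access grape: HIT, count now 4. Cache: [mango(c=1) berry(c=2) yak(c=2) grape(c=4)]
  10. access yak: HIT, count now 3. Cache: [mango(c=1) berry(c=2) yak(c=3) grape(c=4)]
  11. access yak: HIT, count now 4. Cache: [mango(c=1) berry(c=2) grape(c=4) yak(c=4)]
  12. access yak: HIT, count now 5. Cache: [mango(c=1) berry(c=2) grape(c=4) yak(c=5)]
  13. access pear: MISS. Cache: [mango(c=1) pear(c=1) berry(c=2) grape(c=4) yak(c=5)]
  14. access mango: HIT, count now 2. Cache: [pear(c=1) berry(c=2) mango(c=2) grape(c=4) yak(c=5)]
  15. access owl: MISS. Cache: [pear(c=1) owl(c=1) berry(c=2) mango(c=2) grape(c=4) yak(c=5)]
  16. access pear: HIT, count now 2. Cache: [owl(c=1) berry(c=2) mango(c=2) pear(c=2) grape(c=4) yak(c=5)]
  17. access cow: MISS, evict owl(c=1). Cache: [cow(c=1) berry(c=2) mango(c=2) pear(c=2) grape(c=4) yak(c=5)]
  18. access yak: HIT, count now 6. Cache: [cow(c=1) berry(c=2) mango(c=2) pear(c=2) grape(c=4) yak(c=6)]
  19. access owl: MISS, evict cow(c=1). Cache: [owl(c=1) berry(c=2) mango(c=2) pear(c=2) grape(c=4) yak(c=6)]
  20. access berry: HIT, count now 3. Cache: [owl(c=1) mango(c=2) pear(c=2) berry(c=3) grape(c=4) yak(c=6)]
  21. access yak: HIT, count now 7. Cache: [owl(c=1) mango(c=2) pear(c=2) berry(c=3) grape(c=4) yak(c=7)]
  22. access grape: HIT, count now 5. Cache: [owl(c=1) mango(c=2) pear(c=2) berry(c=3) grape(c=5) yak(c=7)]
  23. access pear: HIT, count now 3. Cache: [owl(c=1) mango(c=2) berry(c=3) pear(c=3) grape(c=5) yak(c=7)]
  24. access pear: HIT, count now 4. Cache: [owl(c=1) mango(c=2) berry(c=3) pear(c=4) grape(c=5) yak(c=7)]
Total: 16 hits, 8 misses, 2 evictions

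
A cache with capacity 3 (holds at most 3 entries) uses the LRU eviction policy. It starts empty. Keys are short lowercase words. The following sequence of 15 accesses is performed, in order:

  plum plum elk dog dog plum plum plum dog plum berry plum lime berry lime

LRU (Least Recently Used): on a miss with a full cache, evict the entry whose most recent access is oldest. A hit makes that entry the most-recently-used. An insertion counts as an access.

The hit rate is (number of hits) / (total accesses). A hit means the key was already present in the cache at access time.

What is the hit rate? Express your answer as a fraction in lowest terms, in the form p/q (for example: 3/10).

Answer: 2/3

Derivation:
LRU simulation (capacity=3):
  1. access plum: MISS. Cache (LRU->MRU): [plum]
  2. access plum: HIT. Cache (LRU->MRU): [plum]
  3. access elk: MISS. Cache (LRU->MRU): [plum elk]
  4. access dog: MISS. Cache (LRU->MRU): [plum elk dog]
  5. access dog: HIT. Cache (LRU->MRU): [plum elk dog]
  6. access plum: HIT. Cache (LRU->MRU): [elk dog plum]
  7. access plum: HIT. Cache (LRU->MRU): [elk dog plum]
  8. access plum: HIT. Cache (LRU->MRU): [elk dog plum]
  9. access dog: HIT. Cache (LRU->MRU): [elk plum dog]
  10. access plum: HIT. Cache (LRU->MRU): [elk dog plum]
  11. access berry: MISS, evict elk. Cache (LRU->MRU): [dog plum berry]
  12. access plum: HIT. Cache (LRU->MRU): [dog berry plum]
  13. access lime: MISS, evict dog. Cache (LRU->MRU): [berry plum lime]
  14. access berry: HIT. Cache (LRU->MRU): [plum lime berry]
  15. access lime: HIT. Cache (LRU->MRU): [plum berry lime]
Total: 10 hits, 5 misses, 2 evictions

Hit rate = 10/15 = 2/3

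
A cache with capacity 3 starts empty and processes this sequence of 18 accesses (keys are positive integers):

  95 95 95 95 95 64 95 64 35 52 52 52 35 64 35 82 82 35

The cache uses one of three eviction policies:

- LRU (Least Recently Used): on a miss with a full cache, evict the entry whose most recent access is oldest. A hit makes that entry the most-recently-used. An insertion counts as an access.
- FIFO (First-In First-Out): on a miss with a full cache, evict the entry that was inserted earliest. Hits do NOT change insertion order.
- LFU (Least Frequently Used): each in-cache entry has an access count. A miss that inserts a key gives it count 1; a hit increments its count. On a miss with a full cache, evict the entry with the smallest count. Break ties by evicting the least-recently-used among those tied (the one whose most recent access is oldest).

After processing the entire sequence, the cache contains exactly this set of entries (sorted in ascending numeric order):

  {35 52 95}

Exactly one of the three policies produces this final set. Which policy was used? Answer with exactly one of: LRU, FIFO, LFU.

Answer: LFU

Derivation:
Simulating under each policy and comparing final sets:
  LRU: final set = {35 64 82} -> differs
  FIFO: final set = {35 52 82} -> differs
  LFU: final set = {35 52 95} -> MATCHES target
Only LFU produces the target set.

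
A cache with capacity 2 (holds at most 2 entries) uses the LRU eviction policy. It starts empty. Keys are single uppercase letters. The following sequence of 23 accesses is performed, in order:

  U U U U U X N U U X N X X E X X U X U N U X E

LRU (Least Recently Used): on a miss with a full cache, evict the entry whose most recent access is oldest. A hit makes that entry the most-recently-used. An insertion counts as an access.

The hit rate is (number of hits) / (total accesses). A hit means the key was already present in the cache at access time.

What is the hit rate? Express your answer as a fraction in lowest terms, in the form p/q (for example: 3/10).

LRU simulation (capacity=2):
  1. access U: MISS. Cache (LRU->MRU): [U]
  2. access U: HIT. Cache (LRU->MRU): [U]
  3. access U: HIT. Cache (LRU->MRU): [U]
  4. access U: HIT. Cache (LRU->MRU): [U]
  5. access U: HIT. Cache (LRU->MRU): [U]
  6. access X: MISS. Cache (LRU->MRU): [U X]
  7. access N: MISS, evict U. Cache (LRU->MRU): [X N]
  8. access U: MISS, evict X. Cache (LRU->MRU): [N U]
  9. access U: HIT. Cache (LRU->MRU): [N U]
  10. access X: MISS, evict N. Cache (LRU->MRU): [U X]
  11. access N: MISS, evict U. Cache (LRU->MRU): [X N]
  12. access X: HIT. Cache (LRU->MRU): [N X]
  13. access X: HIT. Cache (LRU->MRU): [N X]
  14. access E: MISS, evict N. Cache (LRU->MRU): [X E]
  15. access X: HIT. Cache (LRU->MRU): [E X]
  16. access X: HIT. Cache (LRU->MRU): [E X]
  17. access U: MISS, evict E. Cache (LRU->MRU): [X U]
  18. access X: HIT. Cache (LRU->MRU): [U X]
  19. access U: HIT. Cache (LRU->MRU): [X U]
  20. access N: MISS, evict X. Cache (LRU->MRU): [U N]
  21. access U: HIT. Cache (LRU->MRU): [N U]
  22. access X: MISS, evict N. Cache (LRU->MRU): [U X]
  23. access E: MISS, evict U. Cache (LRU->MRU): [X E]
Total: 12 hits, 11 misses, 9 evictions

Hit rate = 12/23

Answer: 12/23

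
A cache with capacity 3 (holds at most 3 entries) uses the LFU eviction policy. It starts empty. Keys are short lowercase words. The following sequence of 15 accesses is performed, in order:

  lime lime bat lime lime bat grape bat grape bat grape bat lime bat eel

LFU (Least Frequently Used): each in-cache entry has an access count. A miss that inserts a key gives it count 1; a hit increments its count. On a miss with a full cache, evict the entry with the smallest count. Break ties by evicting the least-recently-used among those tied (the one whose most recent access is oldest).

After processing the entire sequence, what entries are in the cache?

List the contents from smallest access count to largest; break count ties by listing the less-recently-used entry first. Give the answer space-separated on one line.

Answer: eel lime bat

Derivation:
LFU simulation (capacity=3):
  1. access lime: MISS. Cache: [lime(c=1)]
  2. access lime: HIT, count now 2. Cache: [lime(c=2)]
  3. access bat: MISS. Cache: [bat(c=1) lime(c=2)]
  4. access lime: HIT, count now 3. Cache: [bat(c=1) lime(c=3)]
  5. access lime: HIT, count now 4. Cache: [bat(c=1) lime(c=4)]
  6. access bat: HIT, count now 2. Cache: [bat(c=2) lime(c=4)]
  7. access grape: MISS. Cache: [grape(c=1) bat(c=2) lime(c=4)]
  8. access bat: HIT, count now 3. Cache: [grape(c=1) bat(c=3) lime(c=4)]
  9. access grape: HIT, count now 2. Cache: [grape(c=2) bat(c=3) lime(c=4)]
  10. access bat: HIT, count now 4. Cache: [grape(c=2) lime(c=4) bat(c=4)]
  11. access grape: HIT, count now 3. Cache: [grape(c=3) lime(c=4) bat(c=4)]
  12. access bat: HIT, count now 5. Cache: [grape(c=3) lime(c=4) bat(c=5)]
  13. access lime: HIT, count now 5. Cache: [grape(c=3) bat(c=5) lime(c=5)]
  14. access bat: HIT, count now 6. Cache: [grape(c=3) lime(c=5) bat(c=6)]
  15. access eel: MISS, evict grape(c=3). Cache: [eel(c=1) lime(c=5) bat(c=6)]
Total: 11 hits, 4 misses, 1 evictions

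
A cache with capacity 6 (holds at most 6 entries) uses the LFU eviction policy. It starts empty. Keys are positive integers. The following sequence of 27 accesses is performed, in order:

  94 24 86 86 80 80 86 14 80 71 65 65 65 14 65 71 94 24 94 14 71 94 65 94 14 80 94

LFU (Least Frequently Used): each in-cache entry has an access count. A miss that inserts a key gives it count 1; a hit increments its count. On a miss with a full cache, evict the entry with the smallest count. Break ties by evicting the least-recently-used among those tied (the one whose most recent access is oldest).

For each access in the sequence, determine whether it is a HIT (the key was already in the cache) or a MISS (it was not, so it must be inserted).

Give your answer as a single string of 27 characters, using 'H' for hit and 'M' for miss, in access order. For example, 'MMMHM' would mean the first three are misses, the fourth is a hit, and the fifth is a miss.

Answer: MMMHMHHMHMMHHHHHMMMHHHHHHHH

Derivation:
LFU simulation (capacity=6):
  1. access 94: MISS. Cache: [94(c=1)]
  2. access 24: MISS. Cache: [94(c=1) 24(c=1)]
  3. access 86: MISS. Cache: [94(c=1) 24(c=1) 86(c=1)]
  4. access 86: HIT, count now 2. Cache: [94(c=1) 24(c=1) 86(c=2)]
  5. access 80: MISS. Cache: [94(c=1) 24(c=1) 80(c=1) 86(c=2)]
  6. access 80: HIT, count now 2. Cache: [94(c=1) 24(c=1) 86(c=2) 80(c=2)]
  7. access 86: HIT, count now 3. Cache: [94(c=1) 24(c=1) 80(c=2) 86(c=3)]
  8. access 14: MISS. Cache: [94(c=1) 24(c=1) 14(c=1) 80(c=2) 86(c=3)]
  9. access 80: HIT, count now 3. Cache: [94(c=1) 24(c=1) 14(c=1) 86(c=3) 80(c=3)]
  10. access 71: MISS. Cache: [94(c=1) 24(c=1) 14(c=1) 71(c=1) 86(c=3) 80(c=3)]
  11. access 65: MISS, evict 94(c=1). Cache: [24(c=1) 14(c=1) 71(c=1) 65(c=1) 86(c=3) 80(c=3)]
  12. access 65: HIT, count now 2. Cache: [24(c=1) 14(c=1) 71(c=1) 65(c=2) 86(c=3) 80(c=3)]
  13. access 65: HIT, count now 3. Cache: [24(c=1) 14(c=1) 71(c=1) 86(c=3) 80(c=3) 65(c=3)]
  14. access 14: HIT, count now 2. Cache: [24(c=1) 71(c=1) 14(c=2) 86(c=3) 80(c=3) 65(c=3)]
  15. access 65: HIT, count now 4. Cache: [24(c=1) 71(c=1) 14(c=2) 86(c=3) 80(c=3) 65(c=4)]
  16. access 71: HIT, count now 2. Cache: [24(c=1) 14(c=2) 71(c=2) 86(c=3) 80(c=3) 65(c=4)]
  17. access 94: MISS, evict 24(c=1). Cache: [94(c=1) 14(c=2) 71(c=2) 86(c=3) 80(c=3) 65(c=4)]
  18. access 24: MISS, evict 94(c=1). Cache: [24(c=1) 14(c=2) 71(c=2) 86(c=3) 80(c=3) 65(c=4)]
  19. access 94: MISS, evict 24(c=1). Cache: [94(c=1) 14(c=2) 71(c=2) 86(c=3) 80(c=3) 65(c=4)]
  20. access 14: HIT, count now 3. Cache: [94(c=1) 71(c=2) 86(c=3) 80(c=3) 14(c=3) 65(c=4)]
  21. access 71: HIT, count now 3. Cache: [94(c=1) 86(c=3) 80(c=3) 14(c=3) 71(c=3) 65(c=4)]
  22. access 94: HIT, count now 2. Cache: [94(c=2) 86(c=3) 80(c=3) 14(c=3) 71(c=3) 65(c=4)]
  23. access 65: HIT, count now 5. Cache: [94(c=2) 86(c=3) 80(c=3) 14(c=3) 71(c=3) 65(c=5)]
  24. access 94: HIT, count now 3. Cache: [86(c=3) 80(c=3) 14(c=3) 71(c=3) 94(c=3) 65(c=5)]
  25. access 14: HIT, count now 4. Cache: [86(c=3) 80(c=3) 71(c=3) 94(c=3) 14(c=4) 65(c=5)]
  26. access 80: HIT, count now 4. Cache: [86(c=3) 71(c=3) 94(c=3) 14(c=4) 80(c=4) 65(c=5)]
  27. access 94: HIT, count now 4. Cache: [86(c=3) 71(c=3) 14(c=4) 80(c=4) 94(c=4) 65(c=5)]
Total: 17 hits, 10 misses, 4 evictions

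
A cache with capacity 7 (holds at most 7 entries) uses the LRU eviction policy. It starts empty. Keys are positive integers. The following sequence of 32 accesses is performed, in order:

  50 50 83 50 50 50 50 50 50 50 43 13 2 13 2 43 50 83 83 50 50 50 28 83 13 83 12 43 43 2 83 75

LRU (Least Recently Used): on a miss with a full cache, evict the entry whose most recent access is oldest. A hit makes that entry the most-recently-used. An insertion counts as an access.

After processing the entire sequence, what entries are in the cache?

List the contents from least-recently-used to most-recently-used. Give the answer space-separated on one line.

Answer: 28 13 12 43 2 83 75

Derivation:
LRU simulation (capacity=7):
  1. access 50: MISS. Cache (LRU->MRU): [50]
  2. access 50: HIT. Cache (LRU->MRU): [50]
  3. access 83: MISS. Cache (LRU->MRU): [50 83]
  4. access 50: HIT. Cache (LRU->MRU): [83 50]
  5. access 50: HIT. Cache (LRU->MRU): [83 50]
  6. access 50: HIT. Cache (LRU->MRU): [83 50]
  7. access 50: HIT. Cache (LRU->MRU): [83 50]
  8. access 50: HIT. Cache (LRU->MRU): [83 50]
  9. access 50: HIT. Cache (LRU->MRU): [83 50]
  10. access 50: HIT. Cache (LRU->MRU): [83 50]
  11. access 43: MISS. Cache (LRU->MRU): [83 50 43]
  12. access 13: MISS. Cache (LRU->MRU): [83 50 43 13]
  13. access 2: MISS. Cache (LRU->MRU): [83 50 43 13 2]
  14. access 13: HIT. Cache (LRU->MRU): [83 50 43 2 13]
  15. access 2: HIT. Cache (LRU->MRU): [83 50 43 13 2]
  16. access 43: HIT. Cache (LRU->MRU): [83 50 13 2 43]
  17. access 50: HIT. Cache (LRU->MRU): [83 13 2 43 50]
  18. access 83: HIT. Cache (LRU->MRU): [13 2 43 50 83]
  19. access 83: HIT. Cache (LRU->MRU): [13 2 43 50 83]
  20. access 50: HIT. Cache (LRU->MRU): [13 2 43 83 50]
  21. access 50: HIT. Cache (LRU->MRU): [13 2 43 83 50]
  22. access 50: HIT. Cache (LRU->MRU): [13 2 43 83 50]
  23. access 28: MISS. Cache (LRU->MRU): [13 2 43 83 50 28]
  24. access 83: HIT. Cache (LRU->MRU): [13 2 43 50 28 83]
  25. access 13: HIT. Cache (LRU->MRU): [2 43 50 28 83 13]
  26. access 83: HIT. Cache (LRU->MRU): [2 43 50 28 13 83]
  27. access 12: MISS. Cache (LRU->MRU): [2 43 50 28 13 83 12]
  28. access 43: HIT. Cache (LRU->MRU): [2 50 28 13 83 12 43]
  29. access 43: HIT. Cache (LRU->MRU): [2 50 28 13 83 12 43]
  30. access 2: HIT. Cache (LRU->MRU): [50 28 13 83 12 43 2]
  31. access 83: HIT. Cache (LRU->MRU): [50 28 13 12 43 2 83]
  32. access 75: MISS, evict 50. Cache (LRU->MRU): [28 13 12 43 2 83 75]
Total: 24 hits, 8 misses, 1 evictions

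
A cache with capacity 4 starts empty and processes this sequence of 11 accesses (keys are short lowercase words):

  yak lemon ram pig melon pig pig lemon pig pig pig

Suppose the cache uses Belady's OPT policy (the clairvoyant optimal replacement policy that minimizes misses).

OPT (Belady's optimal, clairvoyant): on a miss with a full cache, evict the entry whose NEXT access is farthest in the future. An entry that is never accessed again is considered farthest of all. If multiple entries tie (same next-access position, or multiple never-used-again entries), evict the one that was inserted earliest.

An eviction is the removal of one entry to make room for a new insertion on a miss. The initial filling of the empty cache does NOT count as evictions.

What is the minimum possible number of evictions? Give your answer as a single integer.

Answer: 1

Derivation:
OPT (Belady) simulation (capacity=4):
  1. access yak: MISS. Cache: [yak]
  2. access lemon: MISS. Cache: [yak lemon]
  3. access ram: MISS. Cache: [yak lemon ram]
  4. access pig: MISS. Cache: [yak lemon ram pig]
  5. access melon: MISS, evict yak (next use: never). Cache: [lemon ram pig melon]
  6. access pig: HIT. Next use of pig: step 7. Cache: [lemon ram pig melon]
  7. access pig: HIT. Next use of pig: step 9. Cache: [lemon ram pig melon]
  8. access lemon: HIT. Next use of lemon: never. Cache: [lemon ram pig melon]
  9. access pig: HIT. Next use of pig: step 10. Cache: [lemon ram pig melon]
  10. access pig: HIT. Next use of pig: step 11. Cache: [lemon ram pig melon]
  11. access pig: HIT. Next use of pig: never. Cache: [lemon ram pig melon]
Total: 6 hits, 5 misses, 1 evictions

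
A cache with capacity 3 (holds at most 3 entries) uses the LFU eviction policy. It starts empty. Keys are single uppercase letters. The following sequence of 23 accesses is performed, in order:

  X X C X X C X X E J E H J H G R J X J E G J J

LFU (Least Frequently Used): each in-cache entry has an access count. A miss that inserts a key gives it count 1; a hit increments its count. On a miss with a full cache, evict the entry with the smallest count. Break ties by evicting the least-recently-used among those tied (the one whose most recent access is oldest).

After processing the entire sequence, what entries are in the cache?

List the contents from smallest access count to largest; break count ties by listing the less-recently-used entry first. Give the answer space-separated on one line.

Answer: G J X

Derivation:
LFU simulation (capacity=3):
  1. access X: MISS. Cache: [X(c=1)]
  2. access X: HIT, count now 2. Cache: [X(c=2)]
  3. access C: MISS. Cache: [C(c=1) X(c=2)]
  4. access X: HIT, count now 3. Cache: [C(c=1) X(c=3)]
  5. access X: HIT, count now 4. Cache: [C(c=1) X(c=4)]
  6. access C: HIT, count now 2. Cache: [C(c=2) X(c=4)]
  7. access X: HIT, count now 5. Cache: [C(c=2) X(c=5)]
  8. access X: HIT, count now 6. Cache: [C(c=2) X(c=6)]
  9. access E: MISS. Cache: [E(c=1) C(c=2) X(c=6)]
  10. access J: MISS, evict E(c=1). Cache: [J(c=1) C(c=2) X(c=6)]
  11. access E: MISS, evict J(c=1). Cache: [E(c=1) C(c=2) X(c=6)]
  12. access H: MISS, evict E(c=1). Cache: [H(c=1) C(c=2) X(c=6)]
  13. access J: MISS, evict H(c=1). Cache: [J(c=1) C(c=2) X(c=6)]
  14. access H: MISS, evict J(c=1). Cache: [H(c=1) C(c=2) X(c=6)]
  15. access G: MISS, evict H(c=1). Cache: [G(c=1) C(c=2) X(c=6)]
  16. access R: MISS, evict G(c=1). Cache: [R(c=1) C(c=2) X(c=6)]
  17. access J: MISS, evict R(c=1). Cache: [J(c=1) C(c=2) X(c=6)]
  18. access X: HIT, count now 7. Cache: [J(c=1) C(c=2) X(c=7)]
  19. access J: HIT, count now 2. Cache: [C(c=2) J(c=2) X(c=7)]
  20. access E: MISS, evict C(c=2). Cache: [E(c=1) J(c=2) X(c=7)]
  21. access G: MISS, evict E(c=1). Cache: [G(c=1) J(c=2) X(c=7)]
  22. access J: HIT, count now 3. Cache: [G(c=1) J(c=3) X(c=7)]
  23. access J: HIT, count now 4. Cache: [G(c=1) J(c=4) X(c=7)]
Total: 10 hits, 13 misses, 10 evictions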